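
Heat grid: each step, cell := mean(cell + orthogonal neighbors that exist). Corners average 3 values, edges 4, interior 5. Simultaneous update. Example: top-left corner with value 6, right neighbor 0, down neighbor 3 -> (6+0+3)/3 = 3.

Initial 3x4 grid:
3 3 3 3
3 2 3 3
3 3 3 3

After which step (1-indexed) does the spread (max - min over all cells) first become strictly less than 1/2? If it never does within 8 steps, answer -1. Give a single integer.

Step 1: max=3, min=11/4, spread=1/4
  -> spread < 1/2 first at step 1
Step 2: max=3, min=277/100, spread=23/100
Step 3: max=1187/400, min=13589/4800, spread=131/960
Step 4: max=21209/7200, min=123049/43200, spread=841/8640
Step 5: max=4226627/1440000, min=49297949/17280000, spread=56863/691200
Step 6: max=37890457/12960000, min=445025659/155520000, spread=386393/6220800
Step 7: max=15131641187/5184000000, min=178230276869/62208000000, spread=26795339/497664000
Step 8: max=906033850333/311040000000, min=10713624285871/3732480000000, spread=254051069/5971968000

Answer: 1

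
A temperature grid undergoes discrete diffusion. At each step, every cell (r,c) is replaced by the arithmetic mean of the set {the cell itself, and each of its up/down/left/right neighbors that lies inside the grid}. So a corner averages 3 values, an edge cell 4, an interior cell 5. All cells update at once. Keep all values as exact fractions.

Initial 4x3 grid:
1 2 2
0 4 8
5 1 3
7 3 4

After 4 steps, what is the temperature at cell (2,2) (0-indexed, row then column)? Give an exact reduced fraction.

Answer: 777959/216000

Derivation:
Step 1: cell (2,2) = 4
Step 2: cell (2,2) = 887/240
Step 3: cell (2,2) = 26357/7200
Step 4: cell (2,2) = 777959/216000
Full grid after step 4:
  112043/43200 821557/288000 45881/14400
  205663/72000 124341/40000 243413/72000
  239903/72000 1245319/360000 777959/216000
  156233/43200 3184301/864000 481099/129600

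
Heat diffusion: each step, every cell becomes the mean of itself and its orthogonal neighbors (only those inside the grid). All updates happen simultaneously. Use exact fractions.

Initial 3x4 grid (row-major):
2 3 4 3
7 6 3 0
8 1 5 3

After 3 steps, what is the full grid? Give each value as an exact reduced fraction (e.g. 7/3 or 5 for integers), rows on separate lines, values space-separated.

Answer: 625/144 4771/1200 11533/3600 6161/2160
68587/14400 24593/6000 6861/2000 4473/1600
2083/432 15913/3600 12383/3600 6421/2160

Derivation:
After step 1:
  4 15/4 13/4 7/3
  23/4 4 18/5 9/4
  16/3 5 3 8/3
After step 2:
  9/2 15/4 97/30 47/18
  229/48 221/50 161/50 217/80
  193/36 13/3 107/30 95/36
After step 3:
  625/144 4771/1200 11533/3600 6161/2160
  68587/14400 24593/6000 6861/2000 4473/1600
  2083/432 15913/3600 12383/3600 6421/2160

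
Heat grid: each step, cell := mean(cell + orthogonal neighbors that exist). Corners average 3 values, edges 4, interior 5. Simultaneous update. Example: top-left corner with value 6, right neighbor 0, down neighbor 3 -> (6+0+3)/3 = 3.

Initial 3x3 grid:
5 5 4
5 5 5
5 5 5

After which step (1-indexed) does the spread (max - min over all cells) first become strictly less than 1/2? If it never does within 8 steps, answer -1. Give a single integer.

Step 1: max=5, min=14/3, spread=1/3
  -> spread < 1/2 first at step 1
Step 2: max=5, min=85/18, spread=5/18
Step 3: max=5, min=1039/216, spread=41/216
Step 4: max=1789/360, min=62669/12960, spread=347/2592
Step 5: max=17843/3600, min=3781063/777600, spread=2921/31104
Step 6: max=2134517/432000, min=227451461/46656000, spread=24611/373248
Step 7: max=47943259/9720000, min=13678077967/2799360000, spread=207329/4478976
Step 8: max=2553198401/518400000, min=821778047549/167961600000, spread=1746635/53747712

Answer: 1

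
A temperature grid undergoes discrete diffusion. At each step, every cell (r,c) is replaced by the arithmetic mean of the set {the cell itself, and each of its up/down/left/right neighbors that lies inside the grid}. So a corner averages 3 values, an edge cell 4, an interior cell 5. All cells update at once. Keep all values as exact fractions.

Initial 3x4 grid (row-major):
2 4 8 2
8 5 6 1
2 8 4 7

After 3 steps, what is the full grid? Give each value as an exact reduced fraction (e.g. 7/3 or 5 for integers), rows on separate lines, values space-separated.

Answer: 1349/270 6917/1440 1381/288 9283/2160
2849/576 793/150 5717/1200 3301/720
3859/720 207/40 83/16 829/180

Derivation:
After step 1:
  14/3 19/4 5 11/3
  17/4 31/5 24/5 4
  6 19/4 25/4 4
After step 2:
  41/9 1237/240 1093/240 38/9
  1267/240 99/20 21/4 247/60
  5 29/5 99/20 19/4
After step 3:
  1349/270 6917/1440 1381/288 9283/2160
  2849/576 793/150 5717/1200 3301/720
  3859/720 207/40 83/16 829/180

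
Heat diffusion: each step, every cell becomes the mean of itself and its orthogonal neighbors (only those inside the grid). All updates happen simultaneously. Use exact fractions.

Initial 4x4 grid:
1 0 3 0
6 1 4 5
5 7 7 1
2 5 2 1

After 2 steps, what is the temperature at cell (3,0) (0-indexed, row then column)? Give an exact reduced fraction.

Answer: 13/3

Derivation:
Step 1: cell (3,0) = 4
Step 2: cell (3,0) = 13/3
Full grid after step 2:
  41/18 67/30 29/12 83/36
  851/240 171/50 321/100 19/6
  69/16 109/25 409/100 173/60
  13/3 67/16 797/240 103/36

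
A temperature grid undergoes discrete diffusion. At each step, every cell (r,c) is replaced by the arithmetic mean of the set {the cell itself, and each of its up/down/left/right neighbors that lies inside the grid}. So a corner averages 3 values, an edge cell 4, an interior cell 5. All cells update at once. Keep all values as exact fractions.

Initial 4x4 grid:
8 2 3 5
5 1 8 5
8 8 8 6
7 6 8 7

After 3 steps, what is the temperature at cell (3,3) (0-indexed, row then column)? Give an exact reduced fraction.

Step 1: cell (3,3) = 7
Step 2: cell (3,3) = 83/12
Step 3: cell (3,3) = 629/90
Full grid after step 3:
  1763/360 369/80 17377/3600 1061/216
  65/12 1087/200 16129/3000 10241/1800
  481/75 3143/500 3271/500 1283/200
  613/90 2089/300 518/75 629/90

Answer: 629/90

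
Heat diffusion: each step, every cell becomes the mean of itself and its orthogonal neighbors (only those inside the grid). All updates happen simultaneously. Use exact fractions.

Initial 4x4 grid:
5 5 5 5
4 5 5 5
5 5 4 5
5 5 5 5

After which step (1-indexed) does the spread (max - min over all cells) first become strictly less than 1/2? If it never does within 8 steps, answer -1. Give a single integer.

Answer: 1

Derivation:
Step 1: max=5, min=14/3, spread=1/3
  -> spread < 1/2 first at step 1
Step 2: max=5, min=569/120, spread=31/120
Step 3: max=1187/240, min=8641/1800, spread=523/3600
Step 4: max=11827/2400, min=260053/54000, spread=12109/108000
Step 5: max=1059883/216000, min=7820689/1620000, spread=256867/3240000
Step 6: max=31728569/6480000, min=470058689/97200000, spread=2934923/48600000
Step 7: max=316681769/64800000, min=7057803031/1458000000, spread=135073543/2916000000
Step 8: max=28467897121/5832000000, min=423836925371/87480000000, spread=795382861/21870000000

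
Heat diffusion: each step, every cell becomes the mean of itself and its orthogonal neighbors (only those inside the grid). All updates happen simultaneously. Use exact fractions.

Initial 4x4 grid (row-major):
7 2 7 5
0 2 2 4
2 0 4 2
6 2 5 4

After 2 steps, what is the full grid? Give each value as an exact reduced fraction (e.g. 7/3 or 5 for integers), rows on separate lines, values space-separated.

Answer: 41/12 127/40 529/120 151/36
179/80 57/20 297/100 953/240
121/48 221/100 313/100 781/240
103/36 37/12 199/60 131/36

Derivation:
After step 1:
  3 9/2 4 16/3
  11/4 6/5 19/5 13/4
  2 2 13/5 7/2
  10/3 13/4 15/4 11/3
After step 2:
  41/12 127/40 529/120 151/36
  179/80 57/20 297/100 953/240
  121/48 221/100 313/100 781/240
  103/36 37/12 199/60 131/36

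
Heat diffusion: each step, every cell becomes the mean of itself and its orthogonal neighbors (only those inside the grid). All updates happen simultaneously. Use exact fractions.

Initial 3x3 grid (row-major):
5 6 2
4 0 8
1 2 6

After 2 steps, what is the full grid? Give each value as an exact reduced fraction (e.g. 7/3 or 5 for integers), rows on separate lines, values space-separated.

Answer: 43/12 211/48 151/36
83/24 16/5 14/3
85/36 167/48 139/36

Derivation:
After step 1:
  5 13/4 16/3
  5/2 4 4
  7/3 9/4 16/3
After step 2:
  43/12 211/48 151/36
  83/24 16/5 14/3
  85/36 167/48 139/36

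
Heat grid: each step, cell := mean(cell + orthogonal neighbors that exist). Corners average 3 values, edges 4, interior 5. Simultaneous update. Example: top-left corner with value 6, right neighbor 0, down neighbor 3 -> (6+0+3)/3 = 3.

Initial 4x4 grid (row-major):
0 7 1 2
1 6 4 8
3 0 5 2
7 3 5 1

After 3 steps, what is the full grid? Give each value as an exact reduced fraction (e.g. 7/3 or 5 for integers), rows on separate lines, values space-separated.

Answer: 6541/2160 12269/3600 13253/3600 2107/540
22633/7200 20299/6000 5743/1500 13613/3600
23537/7200 10603/3000 21223/6000 13277/3600
3817/1080 25157/7200 25549/7200 7297/2160

Derivation:
After step 1:
  8/3 7/2 7/2 11/3
  5/2 18/5 24/5 4
  11/4 17/5 16/5 4
  13/3 15/4 7/2 8/3
After step 2:
  26/9 199/60 58/15 67/18
  691/240 89/25 191/50 247/60
  779/240 167/50 189/50 52/15
  65/18 899/240 787/240 61/18
After step 3:
  6541/2160 12269/3600 13253/3600 2107/540
  22633/7200 20299/6000 5743/1500 13613/3600
  23537/7200 10603/3000 21223/6000 13277/3600
  3817/1080 25157/7200 25549/7200 7297/2160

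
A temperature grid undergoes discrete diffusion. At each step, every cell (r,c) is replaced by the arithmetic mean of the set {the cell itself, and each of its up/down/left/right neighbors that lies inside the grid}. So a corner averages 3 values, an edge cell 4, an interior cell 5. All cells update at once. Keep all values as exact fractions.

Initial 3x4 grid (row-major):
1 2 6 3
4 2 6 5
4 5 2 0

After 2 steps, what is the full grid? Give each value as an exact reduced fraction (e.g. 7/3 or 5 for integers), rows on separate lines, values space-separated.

Answer: 47/18 197/60 119/30 149/36
793/240 67/20 19/5 147/40
31/9 439/120 391/120 109/36

Derivation:
After step 1:
  7/3 11/4 17/4 14/3
  11/4 19/5 21/5 7/2
  13/3 13/4 13/4 7/3
After step 2:
  47/18 197/60 119/30 149/36
  793/240 67/20 19/5 147/40
  31/9 439/120 391/120 109/36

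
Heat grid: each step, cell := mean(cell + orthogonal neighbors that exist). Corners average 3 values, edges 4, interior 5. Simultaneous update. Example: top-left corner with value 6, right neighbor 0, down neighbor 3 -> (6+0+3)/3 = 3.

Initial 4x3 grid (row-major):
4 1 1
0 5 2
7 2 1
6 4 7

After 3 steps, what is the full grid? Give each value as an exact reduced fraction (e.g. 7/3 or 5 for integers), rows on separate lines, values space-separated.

After step 1:
  5/3 11/4 4/3
  4 2 9/4
  15/4 19/5 3
  17/3 19/4 4
After step 2:
  101/36 31/16 19/9
  137/48 74/25 103/48
  1033/240 173/50 261/80
  85/18 1093/240 47/12
After step 3:
  547/216 11777/4800 223/108
  23263/7200 5343/2000 18863/7200
  27613/7200 22249/6000 2557/800
  4889/1080 59951/14400 176/45

Answer: 547/216 11777/4800 223/108
23263/7200 5343/2000 18863/7200
27613/7200 22249/6000 2557/800
4889/1080 59951/14400 176/45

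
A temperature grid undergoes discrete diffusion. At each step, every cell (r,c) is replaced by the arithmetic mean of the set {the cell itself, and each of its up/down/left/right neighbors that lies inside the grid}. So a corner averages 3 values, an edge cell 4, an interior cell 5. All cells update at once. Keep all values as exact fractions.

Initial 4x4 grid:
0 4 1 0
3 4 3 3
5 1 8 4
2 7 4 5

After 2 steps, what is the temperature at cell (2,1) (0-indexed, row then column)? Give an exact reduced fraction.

Step 1: cell (2,1) = 5
Step 2: cell (2,1) = 73/20
Full grid after step 2:
  91/36 115/48 563/240 35/18
  133/48 341/100 153/50 379/120
  185/48 73/20 119/25 95/24
  131/36 115/24 107/24 46/9

Answer: 73/20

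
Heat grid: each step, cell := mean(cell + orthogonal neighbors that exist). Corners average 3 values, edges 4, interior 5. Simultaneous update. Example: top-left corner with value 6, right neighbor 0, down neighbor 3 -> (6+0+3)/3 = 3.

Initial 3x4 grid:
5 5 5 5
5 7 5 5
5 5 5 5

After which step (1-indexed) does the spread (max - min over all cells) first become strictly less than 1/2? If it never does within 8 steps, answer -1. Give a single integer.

Answer: 2

Derivation:
Step 1: max=11/2, min=5, spread=1/2
Step 2: max=273/50, min=5, spread=23/50
  -> spread < 1/2 first at step 2
Step 3: max=12811/2400, min=1013/200, spread=131/480
Step 4: max=114551/21600, min=18391/3600, spread=841/4320
Step 5: max=45742051/8640000, min=3693373/720000, spread=56863/345600
Step 6: max=410334341/77760000, min=33389543/6480000, spread=386393/3110400
Step 7: max=163913723131/31104000000, min=13380358813/2592000000, spread=26795339/248832000
Step 8: max=9815015714129/1866240000000, min=804686149667/155520000000, spread=254051069/2985984000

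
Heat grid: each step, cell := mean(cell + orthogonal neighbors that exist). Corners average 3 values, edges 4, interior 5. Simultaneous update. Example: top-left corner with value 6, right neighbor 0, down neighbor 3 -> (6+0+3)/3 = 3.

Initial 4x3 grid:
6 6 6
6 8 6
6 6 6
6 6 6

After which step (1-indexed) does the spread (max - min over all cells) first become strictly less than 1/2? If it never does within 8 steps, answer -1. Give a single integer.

Answer: 2

Derivation:
Step 1: max=13/2, min=6, spread=1/2
Step 2: max=323/50, min=6, spread=23/50
  -> spread < 1/2 first at step 2
Step 3: max=15211/2400, min=1213/200, spread=131/480
Step 4: max=136151/21600, min=21991/3600, spread=841/4320
Step 5: max=54382051/8640000, min=4413373/720000, spread=56863/345600
Step 6: max=488094341/77760000, min=39869543/6480000, spread=386393/3110400
Step 7: max=195017723131/31104000000, min=15972358813/2592000000, spread=26795339/248832000
Step 8: max=11681255714129/1866240000000, min=960206149667/155520000000, spread=254051069/2985984000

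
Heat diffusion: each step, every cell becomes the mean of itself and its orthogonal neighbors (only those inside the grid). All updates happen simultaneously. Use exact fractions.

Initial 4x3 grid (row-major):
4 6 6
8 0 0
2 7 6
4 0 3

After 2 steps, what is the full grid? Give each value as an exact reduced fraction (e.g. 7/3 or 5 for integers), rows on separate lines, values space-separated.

Answer: 9/2 91/20 11/3
379/80 177/50 19/5
55/16 399/100 13/4
43/12 23/8 7/2

Derivation:
After step 1:
  6 4 4
  7/2 21/5 3
  21/4 3 4
  2 7/2 3
After step 2:
  9/2 91/20 11/3
  379/80 177/50 19/5
  55/16 399/100 13/4
  43/12 23/8 7/2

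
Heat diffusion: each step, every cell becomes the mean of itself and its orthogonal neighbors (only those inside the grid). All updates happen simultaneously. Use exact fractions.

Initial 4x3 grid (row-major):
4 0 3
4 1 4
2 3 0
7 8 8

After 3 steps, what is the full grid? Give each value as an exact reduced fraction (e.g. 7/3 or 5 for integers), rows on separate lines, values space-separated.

Answer: 5599/2160 2797/1200 5099/2160
20917/7200 2841/1000 19067/7200
28867/7200 1863/500 27317/7200
10273/2160 11729/2400 9893/2160

Derivation:
After step 1:
  8/3 2 7/3
  11/4 12/5 2
  4 14/5 15/4
  17/3 13/2 16/3
After step 2:
  89/36 47/20 19/9
  709/240 239/100 629/240
  913/240 389/100 833/240
  97/18 203/40 187/36
After step 3:
  5599/2160 2797/1200 5099/2160
  20917/7200 2841/1000 19067/7200
  28867/7200 1863/500 27317/7200
  10273/2160 11729/2400 9893/2160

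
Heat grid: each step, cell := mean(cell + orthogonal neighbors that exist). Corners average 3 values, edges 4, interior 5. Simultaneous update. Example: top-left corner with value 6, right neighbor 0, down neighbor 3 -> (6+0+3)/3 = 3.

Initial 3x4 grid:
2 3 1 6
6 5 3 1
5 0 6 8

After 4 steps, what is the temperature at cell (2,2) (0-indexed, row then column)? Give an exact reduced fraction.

Answer: 283939/72000

Derivation:
Step 1: cell (2,2) = 17/4
Step 2: cell (2,2) = 329/80
Step 3: cell (2,2) = 3249/800
Step 4: cell (2,2) = 283939/72000
Full grid after step 4:
  231121/64800 376031/108000 372221/108000 230851/64800
  1606609/432000 82357/22500 334853/90000 1636469/432000
  124823/32400 836437/216000 283939/72000 43721/10800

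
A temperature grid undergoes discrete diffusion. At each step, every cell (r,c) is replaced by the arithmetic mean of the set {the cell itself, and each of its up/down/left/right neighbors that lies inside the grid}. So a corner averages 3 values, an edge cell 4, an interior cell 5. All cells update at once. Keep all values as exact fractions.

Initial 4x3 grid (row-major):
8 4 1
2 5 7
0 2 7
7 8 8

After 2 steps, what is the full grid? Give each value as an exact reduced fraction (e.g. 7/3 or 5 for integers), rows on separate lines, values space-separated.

After step 1:
  14/3 9/2 4
  15/4 4 5
  11/4 22/5 6
  5 25/4 23/3
After step 2:
  155/36 103/24 9/2
  91/24 433/100 19/4
  159/40 117/25 173/30
  14/3 1399/240 239/36

Answer: 155/36 103/24 9/2
91/24 433/100 19/4
159/40 117/25 173/30
14/3 1399/240 239/36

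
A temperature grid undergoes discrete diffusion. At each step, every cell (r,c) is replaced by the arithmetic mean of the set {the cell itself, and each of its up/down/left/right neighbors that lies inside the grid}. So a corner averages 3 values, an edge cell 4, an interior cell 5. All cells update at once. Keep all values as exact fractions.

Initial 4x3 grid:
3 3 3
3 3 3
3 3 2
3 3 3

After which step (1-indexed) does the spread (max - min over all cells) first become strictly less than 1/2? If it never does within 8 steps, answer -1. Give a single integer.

Step 1: max=3, min=8/3, spread=1/3
  -> spread < 1/2 first at step 1
Step 2: max=3, min=329/120, spread=31/120
Step 3: max=3, min=3029/1080, spread=211/1080
Step 4: max=5353/1800, min=307103/108000, spread=14077/108000
Step 5: max=320317/108000, min=2775593/972000, spread=5363/48600
Step 6: max=177131/60000, min=83739191/29160000, spread=93859/1166400
Step 7: max=286263533/97200000, min=5038525519/1749600000, spread=4568723/69984000
Step 8: max=8566381111/2916000000, min=303147564371/104976000000, spread=8387449/167961600

Answer: 1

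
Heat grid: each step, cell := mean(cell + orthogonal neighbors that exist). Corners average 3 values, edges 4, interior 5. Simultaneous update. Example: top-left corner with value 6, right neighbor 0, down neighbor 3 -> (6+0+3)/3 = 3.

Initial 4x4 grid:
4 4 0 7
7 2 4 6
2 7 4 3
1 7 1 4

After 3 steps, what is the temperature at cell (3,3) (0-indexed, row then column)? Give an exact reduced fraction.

Step 1: cell (3,3) = 8/3
Step 2: cell (3,3) = 131/36
Step 3: cell (3,3) = 8053/2160
Full grid after step 3:
  977/240 8963/2400 28673/7200 4321/1080
  4759/1200 8221/2000 11647/3000 29873/7200
  2969/720 5933/1500 23803/6000 28249/7200
  2111/540 2819/720 13607/3600 8053/2160

Answer: 8053/2160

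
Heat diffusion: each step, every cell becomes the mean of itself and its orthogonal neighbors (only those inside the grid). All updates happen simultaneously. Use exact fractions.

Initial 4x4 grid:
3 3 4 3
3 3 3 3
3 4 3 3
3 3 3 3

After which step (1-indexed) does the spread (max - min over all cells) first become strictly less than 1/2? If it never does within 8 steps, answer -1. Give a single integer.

Answer: 1

Derivation:
Step 1: max=10/3, min=3, spread=1/3
  -> spread < 1/2 first at step 1
Step 2: max=391/120, min=3, spread=31/120
Step 3: max=5759/1800, min=733/240, spread=523/3600
Step 4: max=171947/54000, min=7373/2400, spread=12109/108000
Step 5: max=5139311/1620000, min=668117/216000, spread=256867/3240000
Step 6: max=307541311/97200000, min=20111431/6480000, spread=2934923/48600000
Step 7: max=4606196969/1458000000, min=201718231/64800000, spread=135073543/2916000000
Step 8: max=276003074629/87480000000, min=18188102879/5832000000, spread=795382861/21870000000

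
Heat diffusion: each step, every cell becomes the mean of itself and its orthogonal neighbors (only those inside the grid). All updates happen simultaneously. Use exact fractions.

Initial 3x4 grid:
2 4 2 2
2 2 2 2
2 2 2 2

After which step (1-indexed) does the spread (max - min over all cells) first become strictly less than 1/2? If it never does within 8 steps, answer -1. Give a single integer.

Answer: 3

Derivation:
Step 1: max=8/3, min=2, spread=2/3
Step 2: max=151/60, min=2, spread=31/60
Step 3: max=1291/540, min=2, spread=211/540
  -> spread < 1/2 first at step 3
Step 4: max=124897/54000, min=1847/900, spread=14077/54000
Step 5: max=1112407/486000, min=111683/54000, spread=5363/24300
Step 6: max=32900809/14580000, min=62869/30000, spread=93859/583200
Step 7: max=1959874481/874800000, min=102536467/48600000, spread=4568723/34992000
Step 8: max=116756435629/52488000000, min=3097618889/1458000000, spread=8387449/83980800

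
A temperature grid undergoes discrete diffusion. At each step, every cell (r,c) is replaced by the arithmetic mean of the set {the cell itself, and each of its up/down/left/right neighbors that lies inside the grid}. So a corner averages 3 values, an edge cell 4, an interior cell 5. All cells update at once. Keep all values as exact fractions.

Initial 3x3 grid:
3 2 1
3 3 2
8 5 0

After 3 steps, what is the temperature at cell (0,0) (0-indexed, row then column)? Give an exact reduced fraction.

Step 1: cell (0,0) = 8/3
Step 2: cell (0,0) = 55/18
Step 3: cell (0,0) = 667/216
Full grid after step 3:
  667/216 1477/576 911/432
  691/192 3 229/96
  1729/432 497/144 605/216

Answer: 667/216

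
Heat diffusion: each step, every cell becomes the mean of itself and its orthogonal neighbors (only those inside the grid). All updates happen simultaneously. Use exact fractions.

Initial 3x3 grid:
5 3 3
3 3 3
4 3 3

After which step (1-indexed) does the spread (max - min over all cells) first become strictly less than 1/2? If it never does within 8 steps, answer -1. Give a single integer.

Step 1: max=15/4, min=3, spread=3/4
Step 2: max=131/36, min=3, spread=23/36
Step 3: max=1493/432, min=443/144, spread=41/108
  -> spread < 1/2 first at step 3
Step 4: max=88651/25920, min=7561/2400, spread=34961/129600
Step 5: max=5230997/1555200, min=1646299/518400, spread=2921/15552
Step 6: max=311766859/93312000, min=99820453/31104000, spread=24611/186624
Step 7: max=18577631573/5598720000, min=222954433/69120000, spread=207329/2239488
Step 8: max=1110465480331/335923200000, min=362877514277/111974400000, spread=1746635/26873856

Answer: 3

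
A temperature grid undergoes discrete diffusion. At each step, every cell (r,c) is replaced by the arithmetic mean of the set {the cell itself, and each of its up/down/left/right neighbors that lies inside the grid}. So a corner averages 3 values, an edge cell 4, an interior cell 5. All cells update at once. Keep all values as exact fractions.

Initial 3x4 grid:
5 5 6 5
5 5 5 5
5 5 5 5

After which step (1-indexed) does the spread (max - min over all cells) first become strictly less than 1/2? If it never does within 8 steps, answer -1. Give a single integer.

Answer: 1

Derivation:
Step 1: max=16/3, min=5, spread=1/3
  -> spread < 1/2 first at step 1
Step 2: max=631/120, min=5, spread=31/120
Step 3: max=5611/1080, min=5, spread=211/1080
Step 4: max=556897/108000, min=9047/1800, spread=14077/108000
Step 5: max=5000407/972000, min=543683/108000, spread=5363/48600
Step 6: max=149540809/29160000, min=302869/60000, spread=93859/1166400
Step 7: max=8958274481/1749600000, min=491336467/97200000, spread=4568723/69984000
Step 8: max=536660435629/104976000000, min=14761618889/2916000000, spread=8387449/167961600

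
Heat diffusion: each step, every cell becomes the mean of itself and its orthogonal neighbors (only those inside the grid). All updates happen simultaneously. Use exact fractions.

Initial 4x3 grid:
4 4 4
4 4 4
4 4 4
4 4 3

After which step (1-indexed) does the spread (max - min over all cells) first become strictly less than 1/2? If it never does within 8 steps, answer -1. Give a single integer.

Step 1: max=4, min=11/3, spread=1/3
  -> spread < 1/2 first at step 1
Step 2: max=4, min=67/18, spread=5/18
Step 3: max=4, min=823/216, spread=41/216
Step 4: max=4, min=99463/25920, spread=4217/25920
Step 5: max=28721/7200, min=6011651/1555200, spread=38417/311040
Step 6: max=573403/144000, min=362047789/93312000, spread=1903471/18662400
Step 7: max=17164241/4320000, min=21793890911/5598720000, spread=18038617/223948800
Step 8: max=1542273241/388800000, min=1310424617149/335923200000, spread=883978523/13436928000

Answer: 1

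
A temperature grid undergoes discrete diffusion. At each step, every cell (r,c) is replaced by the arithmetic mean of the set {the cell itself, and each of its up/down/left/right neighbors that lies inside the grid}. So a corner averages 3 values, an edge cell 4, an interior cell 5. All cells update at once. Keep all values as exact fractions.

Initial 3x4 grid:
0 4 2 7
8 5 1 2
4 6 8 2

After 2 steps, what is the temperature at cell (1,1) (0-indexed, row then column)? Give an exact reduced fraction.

Step 1: cell (1,1) = 24/5
Step 2: cell (1,1) = 423/100
Full grid after step 2:
  11/3 301/80 811/240 61/18
  381/80 423/100 383/100 107/30
  16/3 26/5 22/5 15/4

Answer: 423/100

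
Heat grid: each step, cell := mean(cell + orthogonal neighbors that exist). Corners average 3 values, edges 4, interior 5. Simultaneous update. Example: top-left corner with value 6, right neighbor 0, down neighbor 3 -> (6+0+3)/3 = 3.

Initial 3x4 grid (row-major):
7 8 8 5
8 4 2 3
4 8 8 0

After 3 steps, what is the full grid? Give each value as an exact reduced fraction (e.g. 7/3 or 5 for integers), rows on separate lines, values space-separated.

After step 1:
  23/3 27/4 23/4 16/3
  23/4 6 5 5/2
  20/3 6 9/2 11/3
After step 2:
  121/18 157/24 137/24 163/36
  313/48 59/10 19/4 33/8
  221/36 139/24 115/24 32/9
After step 3:
  2849/432 4477/720 775/144 517/108
  18203/2880 7081/1200 1011/200 407/96
  2657/432 509/90 85/18 449/108

Answer: 2849/432 4477/720 775/144 517/108
18203/2880 7081/1200 1011/200 407/96
2657/432 509/90 85/18 449/108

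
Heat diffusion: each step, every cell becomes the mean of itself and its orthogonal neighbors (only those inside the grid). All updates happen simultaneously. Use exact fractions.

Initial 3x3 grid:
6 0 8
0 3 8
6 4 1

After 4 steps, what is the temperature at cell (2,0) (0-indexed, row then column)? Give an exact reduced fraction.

Step 1: cell (2,0) = 10/3
Step 2: cell (2,0) = 127/36
Step 3: cell (2,0) = 1453/432
Step 4: cell (2,0) = 91763/25920
Full grid after step 4:
  3857/1080 660151/172800 108923/25920
  598201/172800 15409/4000 177719/43200
  91763/25920 323113/86400 52939/12960

Answer: 91763/25920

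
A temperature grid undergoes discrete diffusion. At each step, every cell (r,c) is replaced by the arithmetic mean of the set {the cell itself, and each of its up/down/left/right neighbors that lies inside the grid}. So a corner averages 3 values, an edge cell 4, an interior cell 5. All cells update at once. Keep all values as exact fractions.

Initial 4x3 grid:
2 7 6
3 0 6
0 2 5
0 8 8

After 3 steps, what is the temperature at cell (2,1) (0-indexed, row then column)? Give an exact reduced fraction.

Step 1: cell (2,1) = 3
Step 2: cell (2,1) = 88/25
Step 3: cell (2,1) = 10739/3000
Full grid after step 3:
  2387/720 55327/14400 10121/2160
  3221/1200 22193/6000 15913/3600
  9803/3600 10739/3000 5651/1200
  329/108 29161/7200 59/12

Answer: 10739/3000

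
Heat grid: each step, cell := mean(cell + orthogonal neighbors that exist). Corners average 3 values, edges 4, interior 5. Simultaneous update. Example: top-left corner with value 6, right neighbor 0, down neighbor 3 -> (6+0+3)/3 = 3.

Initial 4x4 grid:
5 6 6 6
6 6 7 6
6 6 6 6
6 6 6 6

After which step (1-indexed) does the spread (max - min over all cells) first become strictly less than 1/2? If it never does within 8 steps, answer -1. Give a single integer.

Answer: 2

Derivation:
Step 1: max=25/4, min=17/3, spread=7/12
Step 2: max=311/50, min=103/18, spread=112/225
  -> spread < 1/2 first at step 2
Step 3: max=14767/2400, min=12667/2160, spread=6233/21600
Step 4: max=132217/21600, min=381889/64800, spread=7381/32400
Step 5: max=13187959/2160000, min=11544019/1944000, spread=3251441/19440000
Step 6: max=118354309/19440000, min=69462737/11664000, spread=3874621/29160000
Step 7: max=11818449367/1944000000, min=10452387007/1749600000, spread=1842174233/17496000000
Step 8: max=353969723653/58320000000, min=314115609229/52488000000, spread=44571420587/524880000000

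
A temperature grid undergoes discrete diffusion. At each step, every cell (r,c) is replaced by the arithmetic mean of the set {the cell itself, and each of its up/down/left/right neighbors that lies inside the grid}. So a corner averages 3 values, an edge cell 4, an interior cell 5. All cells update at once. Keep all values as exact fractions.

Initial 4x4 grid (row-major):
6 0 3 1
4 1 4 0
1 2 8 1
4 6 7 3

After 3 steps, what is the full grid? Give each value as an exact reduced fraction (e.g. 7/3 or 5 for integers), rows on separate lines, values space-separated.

Answer: 5957/2160 191/72 4067/1800 1103/540
4291/1440 3463/1200 847/300 544/225
24007/7200 10943/3000 21703/6000 1537/450
4133/1080 29647/7200 31447/7200 8689/2160

Derivation:
After step 1:
  10/3 5/2 2 4/3
  3 11/5 16/5 3/2
  11/4 18/5 22/5 3
  11/3 19/4 6 11/3
After step 2:
  53/18 301/120 271/120 29/18
  677/240 29/10 133/50 271/120
  781/240 177/50 101/25 377/120
  67/18 1081/240 1129/240 38/9
After step 3:
  5957/2160 191/72 4067/1800 1103/540
  4291/1440 3463/1200 847/300 544/225
  24007/7200 10943/3000 21703/6000 1537/450
  4133/1080 29647/7200 31447/7200 8689/2160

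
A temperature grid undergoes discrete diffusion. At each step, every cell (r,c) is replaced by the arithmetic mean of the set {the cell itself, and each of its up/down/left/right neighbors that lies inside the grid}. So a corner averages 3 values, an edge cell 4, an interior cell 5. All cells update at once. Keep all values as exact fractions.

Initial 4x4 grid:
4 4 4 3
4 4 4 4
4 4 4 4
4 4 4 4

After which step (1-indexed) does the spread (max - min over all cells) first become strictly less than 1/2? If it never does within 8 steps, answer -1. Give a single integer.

Answer: 1

Derivation:
Step 1: max=4, min=11/3, spread=1/3
  -> spread < 1/2 first at step 1
Step 2: max=4, min=67/18, spread=5/18
Step 3: max=4, min=823/216, spread=41/216
Step 4: max=4, min=24877/6480, spread=1043/6480
Step 5: max=4, min=752047/194400, spread=25553/194400
Step 6: max=71921/18000, min=22656541/5832000, spread=645863/5832000
Step 7: max=479029/120000, min=682198309/174960000, spread=16225973/174960000
Step 8: max=215299/54000, min=20517722017/5248800000, spread=409340783/5248800000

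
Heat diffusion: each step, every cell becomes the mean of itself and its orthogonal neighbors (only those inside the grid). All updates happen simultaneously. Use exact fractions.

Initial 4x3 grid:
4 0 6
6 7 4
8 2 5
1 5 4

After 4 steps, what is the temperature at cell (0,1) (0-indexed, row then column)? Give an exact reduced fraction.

Answer: 3662011/864000

Derivation:
Step 1: cell (0,1) = 17/4
Step 2: cell (0,1) = 883/240
Step 3: cell (0,1) = 63689/14400
Step 4: cell (0,1) = 3662011/864000
Full grid after step 4:
  581299/129600 3662011/864000 563749/129600
  238631/54000 1638299/360000 921899/216000
  124223/27000 777437/180000 962659/216000
  70033/16200 476047/108000 272407/64800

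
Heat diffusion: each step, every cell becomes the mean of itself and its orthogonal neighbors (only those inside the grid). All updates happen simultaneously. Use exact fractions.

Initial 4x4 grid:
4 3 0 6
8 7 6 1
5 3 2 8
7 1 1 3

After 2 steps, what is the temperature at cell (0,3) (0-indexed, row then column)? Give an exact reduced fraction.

Answer: 34/9

Derivation:
Step 1: cell (0,3) = 7/3
Step 2: cell (0,3) = 34/9
Full grid after step 2:
  29/6 353/80 767/240 34/9
  443/80 217/50 108/25 857/240
  1181/240 87/20 321/100 67/16
  157/36 761/240 51/16 37/12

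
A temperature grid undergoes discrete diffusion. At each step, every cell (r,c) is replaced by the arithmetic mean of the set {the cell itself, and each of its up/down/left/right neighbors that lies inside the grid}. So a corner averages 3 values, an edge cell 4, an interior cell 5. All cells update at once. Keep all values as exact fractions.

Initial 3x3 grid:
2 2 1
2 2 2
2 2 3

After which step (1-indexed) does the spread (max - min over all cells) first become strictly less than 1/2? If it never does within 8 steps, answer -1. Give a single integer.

Step 1: max=7/3, min=5/3, spread=2/3
Step 2: max=79/36, min=65/36, spread=7/18
  -> spread < 1/2 first at step 2
Step 3: max=913/432, min=815/432, spread=49/216
Step 4: max=14335/6912, min=13313/6912, spread=511/3456
Step 5: max=170197/82944, min=161579/82944, spread=4309/41472
Step 6: max=2026951/995328, min=1954361/995328, spread=36295/497664
Step 7: max=24193645/11943936, min=23582099/11943936, spread=305773/5971968
Step 8: max=289230415/143327232, min=284078513/143327232, spread=2575951/71663616

Answer: 2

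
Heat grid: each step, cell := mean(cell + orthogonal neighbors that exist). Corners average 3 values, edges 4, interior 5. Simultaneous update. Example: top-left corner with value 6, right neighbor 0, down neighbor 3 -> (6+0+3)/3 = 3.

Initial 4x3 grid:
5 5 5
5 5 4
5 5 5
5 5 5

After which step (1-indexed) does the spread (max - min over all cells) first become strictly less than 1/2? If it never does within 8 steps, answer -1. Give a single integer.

Step 1: max=5, min=14/3, spread=1/3
  -> spread < 1/2 first at step 1
Step 2: max=5, min=569/120, spread=31/120
Step 3: max=5, min=5189/1080, spread=211/1080
Step 4: max=8953/1800, min=523103/108000, spread=14077/108000
Step 5: max=536317/108000, min=4719593/972000, spread=5363/48600
Step 6: max=297131/60000, min=142059191/29160000, spread=93859/1166400
Step 7: max=480663533/97200000, min=8537725519/1749600000, spread=4568723/69984000
Step 8: max=14398381111/2916000000, min=513099564371/104976000000, spread=8387449/167961600

Answer: 1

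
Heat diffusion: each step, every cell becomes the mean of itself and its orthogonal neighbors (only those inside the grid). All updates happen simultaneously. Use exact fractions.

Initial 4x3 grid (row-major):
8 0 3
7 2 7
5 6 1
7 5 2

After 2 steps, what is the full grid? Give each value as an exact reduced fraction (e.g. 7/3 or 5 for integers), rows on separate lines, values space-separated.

After step 1:
  5 13/4 10/3
  11/2 22/5 13/4
  25/4 19/5 4
  17/3 5 8/3
After step 2:
  55/12 959/240 59/18
  423/80 101/25 899/240
  1273/240 469/100 823/240
  203/36 257/60 35/9

Answer: 55/12 959/240 59/18
423/80 101/25 899/240
1273/240 469/100 823/240
203/36 257/60 35/9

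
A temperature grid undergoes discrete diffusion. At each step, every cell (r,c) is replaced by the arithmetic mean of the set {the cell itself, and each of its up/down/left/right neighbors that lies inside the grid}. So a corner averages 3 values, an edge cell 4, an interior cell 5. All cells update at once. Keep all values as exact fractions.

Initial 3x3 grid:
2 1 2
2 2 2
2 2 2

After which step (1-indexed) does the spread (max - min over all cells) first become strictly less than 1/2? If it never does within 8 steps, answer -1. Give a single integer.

Step 1: max=2, min=5/3, spread=1/3
  -> spread < 1/2 first at step 1
Step 2: max=2, min=413/240, spread=67/240
Step 3: max=393/200, min=3883/2160, spread=1807/10800
Step 4: max=10439/5400, min=1570037/864000, spread=33401/288000
Step 5: max=1036609/540000, min=14322067/7776000, spread=3025513/38880000
Step 6: max=54844051/28800000, min=5755873133/3110400000, spread=53531/995328
Step 7: max=14760883949/7776000000, min=347215074151/186624000000, spread=450953/11943936
Step 8: max=1765231389481/933120000000, min=20885976439397/11197440000000, spread=3799043/143327232

Answer: 1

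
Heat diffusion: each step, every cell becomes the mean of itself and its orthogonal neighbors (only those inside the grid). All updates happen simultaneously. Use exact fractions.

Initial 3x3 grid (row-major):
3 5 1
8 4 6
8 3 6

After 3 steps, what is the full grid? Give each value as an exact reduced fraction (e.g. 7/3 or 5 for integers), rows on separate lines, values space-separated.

After step 1:
  16/3 13/4 4
  23/4 26/5 17/4
  19/3 21/4 5
After step 2:
  43/9 1067/240 23/6
  1357/240 237/50 369/80
  52/9 1307/240 29/6
After step 3:
  1339/270 64069/14400 1547/360
  75419/14400 14939/3000 21623/4800
  1519/270 74869/14400 1787/360

Answer: 1339/270 64069/14400 1547/360
75419/14400 14939/3000 21623/4800
1519/270 74869/14400 1787/360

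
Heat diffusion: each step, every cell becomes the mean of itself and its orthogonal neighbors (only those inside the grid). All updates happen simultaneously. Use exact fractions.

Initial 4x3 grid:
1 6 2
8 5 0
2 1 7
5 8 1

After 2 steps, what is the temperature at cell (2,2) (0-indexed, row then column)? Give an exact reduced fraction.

Step 1: cell (2,2) = 9/4
Step 2: cell (2,2) = 941/240
Full grid after step 2:
  25/6 91/24 29/9
  17/4 98/25 149/48
  22/5 93/25 941/240
  17/4 1121/240 34/9

Answer: 941/240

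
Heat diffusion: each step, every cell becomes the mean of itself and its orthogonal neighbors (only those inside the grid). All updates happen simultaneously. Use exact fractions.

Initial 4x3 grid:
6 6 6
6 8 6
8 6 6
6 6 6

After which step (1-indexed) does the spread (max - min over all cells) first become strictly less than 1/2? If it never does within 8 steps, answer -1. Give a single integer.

Answer: 3

Derivation:
Step 1: max=7, min=6, spread=1
Step 2: max=809/120, min=6, spread=89/120
Step 3: max=7907/1200, min=2489/400, spread=11/30
  -> spread < 1/2 first at step 3
Step 4: max=703547/108000, min=67417/10800, spread=29377/108000
Step 5: max=874171/135000, min=1704517/270000, spread=1753/10800
Step 6: max=18547807/2880000, min=122978041/19440000, spread=71029/622080
Step 7: max=12502716229/1944000000, min=7407423619/1166400000, spread=7359853/91125000
Step 8: max=66562144567/10368000000, min=148337335807/23328000000, spread=45679663/746496000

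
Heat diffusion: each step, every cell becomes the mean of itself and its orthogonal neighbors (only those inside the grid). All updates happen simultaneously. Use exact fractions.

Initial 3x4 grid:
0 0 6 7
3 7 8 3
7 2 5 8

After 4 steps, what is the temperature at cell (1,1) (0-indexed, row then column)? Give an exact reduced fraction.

Answer: 176249/40000

Derivation:
Step 1: cell (1,1) = 4
Step 2: cell (1,1) = 451/100
Step 3: cell (1,1) = 8563/2000
Step 4: cell (1,1) = 176249/40000
Full grid after step 4:
  156517/43200 145991/36000 525013/108000 345533/64800
  1111073/288000 176249/40000 916633/180000 2384657/432000
  61439/14400 168241/36000 571513/108000 362933/64800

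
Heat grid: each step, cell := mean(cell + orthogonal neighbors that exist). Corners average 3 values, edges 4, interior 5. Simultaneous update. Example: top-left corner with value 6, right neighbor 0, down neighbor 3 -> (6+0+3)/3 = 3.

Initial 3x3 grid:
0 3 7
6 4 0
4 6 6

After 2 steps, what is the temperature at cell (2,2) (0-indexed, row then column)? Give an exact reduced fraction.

Answer: 53/12

Derivation:
Step 1: cell (2,2) = 4
Step 2: cell (2,2) = 53/12
Full grid after step 2:
  10/3 409/120 133/36
  469/120 401/100 923/240
  83/18 68/15 53/12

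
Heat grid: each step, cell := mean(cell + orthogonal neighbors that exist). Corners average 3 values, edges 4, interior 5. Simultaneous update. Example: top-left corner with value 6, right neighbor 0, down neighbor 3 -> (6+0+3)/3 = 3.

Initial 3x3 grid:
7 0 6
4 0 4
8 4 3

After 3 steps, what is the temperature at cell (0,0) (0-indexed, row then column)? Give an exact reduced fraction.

Step 1: cell (0,0) = 11/3
Step 2: cell (0,0) = 35/9
Step 3: cell (0,0) = 499/135
Full grid after step 3:
  499/135 16571/4800 3457/1080
  6407/1600 1763/500 16171/4800
  4477/1080 18521/4800 1891/540

Answer: 499/135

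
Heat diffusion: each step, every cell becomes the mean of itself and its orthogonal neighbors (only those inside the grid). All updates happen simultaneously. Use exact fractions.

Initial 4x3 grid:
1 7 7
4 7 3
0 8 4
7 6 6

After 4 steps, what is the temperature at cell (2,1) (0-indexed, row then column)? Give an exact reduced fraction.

Step 1: cell (2,1) = 5
Step 2: cell (2,1) = 551/100
Step 3: cell (2,1) = 1894/375
Step 4: cell (2,1) = 1871801/360000
Full grid after step 4:
  233/50 2166077/432000 337393/64800
  342037/72000 223297/45000 574493/108000
  1042931/216000 1871801/360000 574153/108000
  661351/129600 4524109/864000 709501/129600

Answer: 1871801/360000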